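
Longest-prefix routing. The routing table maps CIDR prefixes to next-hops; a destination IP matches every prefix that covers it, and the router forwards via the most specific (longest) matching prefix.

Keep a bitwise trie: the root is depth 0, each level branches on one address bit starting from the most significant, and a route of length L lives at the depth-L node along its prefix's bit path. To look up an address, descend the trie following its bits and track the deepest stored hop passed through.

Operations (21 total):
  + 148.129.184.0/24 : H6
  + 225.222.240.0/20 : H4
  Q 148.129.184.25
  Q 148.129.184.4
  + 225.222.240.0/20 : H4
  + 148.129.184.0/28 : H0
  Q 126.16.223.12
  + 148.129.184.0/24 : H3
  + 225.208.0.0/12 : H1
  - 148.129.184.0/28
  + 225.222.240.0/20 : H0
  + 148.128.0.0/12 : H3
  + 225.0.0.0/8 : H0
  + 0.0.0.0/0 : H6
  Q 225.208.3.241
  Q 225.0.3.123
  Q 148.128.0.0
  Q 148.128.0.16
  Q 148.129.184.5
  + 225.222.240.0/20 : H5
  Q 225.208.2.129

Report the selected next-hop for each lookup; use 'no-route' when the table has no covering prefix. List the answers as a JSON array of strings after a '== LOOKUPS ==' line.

Trace:
  add 148.129.184.0/24 -> H6 at depth 24
  add 225.222.240.0/20 -> H4 at depth 20
  lookup 148.129.184.25: bits 100101001000000110111000 walk d0:-→d1:-→d2:-→d3:-→d4:-→d5:-→d6:-→d7:-→d8:-→d9:-→d10:-→d11:-→d12:-→d13:-→d14:-→d15:-→d16:-→d17:-→d18:-→d19:-→d20:-→d21:-→d22:-→d23:-→d24:H6 -> H6
  lookup 148.129.184.4: bits 100101001000000110111000 walk d0:-→d1:-→d2:-→d3:-→d4:-→d5:-→d6:-→d7:-→d8:-→d9:-→d10:-→d11:-→d12:-→d13:-→d14:-→d15:-→d16:-→d17:-→d18:-→d19:-→d20:-→d21:-→d22:-→d23:-→d24:H6 -> H6
  add 225.222.240.0/20 -> H4 at depth 20
  add 148.129.184.0/28 -> H0 at depth 28
  lookup 126.16.223.12: bits ε walk d0:- -> no-route
  add 148.129.184.0/24 -> H3 at depth 24
  add 225.208.0.0/12 -> H1 at depth 12
  del 148.129.184.0/28 (clear depth 28)
  add 225.222.240.0/20 -> H0 at depth 20
  add 148.128.0.0/12 -> H3 at depth 12
  add 225.0.0.0/8 -> H0 at depth 8
  add 0.0.0.0/0 -> H6 at depth 0
  lookup 225.208.3.241: bits 111000011101 walk d0:H6→d1:-→d2:-→d3:-→d4:-→d5:-→d6:-→d7:-→d8:H0→d9:-→d10:-→d11:-→d12:H1 -> H1
  lookup 225.0.3.123: bits 11100001 walk d0:H6→d1:-→d2:-→d3:-→d4:-→d5:-→d6:-→d7:-→d8:H0 -> H0
  lookup 148.128.0.0: bits 100101001000000 walk d0:H6→d1:-→d2:-→d3:-→d4:-→d5:-→d6:-→d7:-→d8:-→d9:-→d10:-→d11:-→d12:H3→d13:-→d14:-→d15:- -> H3
  lookup 148.128.0.16: bits 100101001000000 walk d0:H6→d1:-→d2:-→d3:-→d4:-→d5:-→d6:-→d7:-→d8:-→d9:-→d10:-→d11:-→d12:H3→d13:-→d14:-→d15:- -> H3
  lookup 148.129.184.5: bits 1001010010000001101110000000 walk d0:H6→d1:-→d2:-→d3:-→d4:-→d5:-→d6:-→d7:-→d8:-→d9:-→d10:-→d11:-→d12:H3→d13:-→d14:-→d15:-→d16:-→d17:-→d18:-→d19:-→d20:-→d21:-→d22:-→d23:-→d24:H3→d25:-→d26:-→d27:-→d28:- -> H3
  add 225.222.240.0/20 -> H5 at depth 20
  lookup 225.208.2.129: bits 111000011101 walk d0:H6→d1:-→d2:-→d3:-→d4:-→d5:-→d6:-→d7:-→d8:H0→d9:-→d10:-→d11:-→d12:H1 -> H1

== LOOKUPS ==
["H6","H6","no-route","H1","H0","H3","H3","H3","H1"]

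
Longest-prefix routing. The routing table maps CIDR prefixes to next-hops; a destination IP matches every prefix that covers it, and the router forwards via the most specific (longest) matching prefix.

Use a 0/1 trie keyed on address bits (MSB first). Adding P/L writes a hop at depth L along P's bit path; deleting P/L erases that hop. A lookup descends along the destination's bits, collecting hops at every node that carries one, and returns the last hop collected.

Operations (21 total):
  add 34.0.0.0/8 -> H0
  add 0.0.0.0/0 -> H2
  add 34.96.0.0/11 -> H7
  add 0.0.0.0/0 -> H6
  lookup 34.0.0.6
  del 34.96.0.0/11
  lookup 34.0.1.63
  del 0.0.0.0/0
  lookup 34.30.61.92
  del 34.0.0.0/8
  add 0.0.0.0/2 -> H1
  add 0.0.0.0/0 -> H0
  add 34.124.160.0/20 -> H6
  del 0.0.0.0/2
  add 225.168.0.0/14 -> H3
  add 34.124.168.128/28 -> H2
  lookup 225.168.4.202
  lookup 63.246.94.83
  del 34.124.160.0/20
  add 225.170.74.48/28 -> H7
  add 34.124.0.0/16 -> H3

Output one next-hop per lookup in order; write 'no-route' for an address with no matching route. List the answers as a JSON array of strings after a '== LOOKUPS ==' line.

Apply in order:
  + 34.0.0.0/8 (H0) depth=8
  + 0.0.0.0/0 (H2) depth=0
  + 34.96.0.0/11 (H7) depth=11
  + 0.0.0.0/0 (H6) depth=0
  ? 34.0.0.6  path d0:H6→d1:-→d2:-→d3:-→d4:-→d5:-→d6:-→d7:-→d8:H0→d9:-  best=H0
  - 34.96.0.0/11 clear@11
  ? 34.0.1.63  path d0:H6→d1:-→d2:-→d3:-→d4:-→d5:-→d6:-→d7:-→d8:H0→d9:-  best=H0
  - 0.0.0.0/0 clear@0
  ? 34.30.61.92  path d0:-→d1:-→d2:-→d3:-→d4:-→d5:-→d6:-→d7:-→d8:H0→d9:-  best=H0
  - 34.0.0.0/8 clear@8
  + 0.0.0.0/2 (H1) depth=2
  + 0.0.0.0/0 (H0) depth=0
  + 34.124.160.0/20 (H6) depth=20
  - 0.0.0.0/2 clear@2
  + 225.168.0.0/14 (H3) depth=14
  + 34.124.168.128/28 (H2) depth=28
  ? 225.168.4.202  path d0:H0→d1:-→d2:-→d3:-→d4:-→d5:-→d6:-→d7:-→d8:-→d9:-→d10:-→d11:-→d12:-→d13:-→d14:H3  best=H3
  ? 63.246.94.83  path d0:H0→d1:-→d2:-→d3:-  best=H0
  - 34.124.160.0/20 clear@20
  + 225.170.74.48/28 (H7) depth=28
  + 34.124.0.0/16 (H3) depth=16

== LOOKUPS ==
["H0","H0","H0","H3","H0"]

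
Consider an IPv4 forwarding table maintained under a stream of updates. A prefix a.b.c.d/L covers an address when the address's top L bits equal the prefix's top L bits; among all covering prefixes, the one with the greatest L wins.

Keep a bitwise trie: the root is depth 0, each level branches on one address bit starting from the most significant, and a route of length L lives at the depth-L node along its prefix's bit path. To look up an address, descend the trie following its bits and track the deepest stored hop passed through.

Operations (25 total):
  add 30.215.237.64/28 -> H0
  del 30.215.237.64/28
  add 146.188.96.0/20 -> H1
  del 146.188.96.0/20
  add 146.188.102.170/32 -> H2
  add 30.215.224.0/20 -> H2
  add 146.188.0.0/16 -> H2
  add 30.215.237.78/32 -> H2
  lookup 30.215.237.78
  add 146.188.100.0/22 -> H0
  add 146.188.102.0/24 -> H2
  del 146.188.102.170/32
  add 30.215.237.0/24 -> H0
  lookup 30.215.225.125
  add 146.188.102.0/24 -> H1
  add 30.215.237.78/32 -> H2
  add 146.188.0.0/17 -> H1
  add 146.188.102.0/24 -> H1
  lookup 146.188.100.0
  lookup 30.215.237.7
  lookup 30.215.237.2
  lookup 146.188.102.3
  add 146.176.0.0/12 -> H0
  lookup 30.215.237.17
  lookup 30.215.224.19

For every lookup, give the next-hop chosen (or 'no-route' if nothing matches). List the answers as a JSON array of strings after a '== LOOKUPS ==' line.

Process each operation:
  add 30.215.237.64/28 -> H0 at depth 28
  - 30.215.237.64/28 clear@28
  add 146.188.96.0/20 -> H1 at depth 20
  - 146.188.96.0/20 clear@20
  add 146.188.102.170/32 -> H2 at depth 32
  add 30.215.224.0/20 -> H2 at depth 20
  add 146.188.0.0/16 -> H2 at depth 16
  add 30.215.237.78/32 -> H2 at depth 32
  Q 30.215.237.78: descend 00011110110101111110110101001110 ; hops seen [H2,H2] ; pick H2
  add 146.188.100.0/22 -> H0 at depth 22
  add 146.188.102.0/24 -> H2 at depth 24
  - 146.188.102.170/32 clear@32
  add 30.215.237.0/24 -> H0 at depth 24
  Q 30.215.225.125: descend 00011110110101111110 ; hops seen [H2] ; pick H2
  add 146.188.102.0/24 -> H1 at depth 24
  add 30.215.237.78/32 -> H2 at depth 32
  add 146.188.0.0/17 -> H1 at depth 17
  add 146.188.102.0/24 -> H1 at depth 24
  Q 146.188.100.0: descend 1001001010111100011001 ; hops seen [H2,H1,H0] ; pick H0
  Q 30.215.237.7: descend 0001111011010111111011010 ; hops seen [H2,H0] ; pick H0
  Q 30.215.237.2: descend 0001111011010111111011010 ; hops seen [H2,H0] ; pick H0
  Q 146.188.102.3: descend 100100101011110001100110 ; hops seen [H2,H1,H0,H1] ; pick H1
  add 146.176.0.0/12 -> H0 at depth 12
  Q 30.215.237.17: descend 0001111011010111111011010 ; hops seen [H2,H0] ; pick H0
  Q 30.215.224.19: descend 00011110110101111110 ; hops seen [H2] ; pick H2

== LOOKUPS ==
["H2","H2","H0","H0","H0","H1","H0","H2"]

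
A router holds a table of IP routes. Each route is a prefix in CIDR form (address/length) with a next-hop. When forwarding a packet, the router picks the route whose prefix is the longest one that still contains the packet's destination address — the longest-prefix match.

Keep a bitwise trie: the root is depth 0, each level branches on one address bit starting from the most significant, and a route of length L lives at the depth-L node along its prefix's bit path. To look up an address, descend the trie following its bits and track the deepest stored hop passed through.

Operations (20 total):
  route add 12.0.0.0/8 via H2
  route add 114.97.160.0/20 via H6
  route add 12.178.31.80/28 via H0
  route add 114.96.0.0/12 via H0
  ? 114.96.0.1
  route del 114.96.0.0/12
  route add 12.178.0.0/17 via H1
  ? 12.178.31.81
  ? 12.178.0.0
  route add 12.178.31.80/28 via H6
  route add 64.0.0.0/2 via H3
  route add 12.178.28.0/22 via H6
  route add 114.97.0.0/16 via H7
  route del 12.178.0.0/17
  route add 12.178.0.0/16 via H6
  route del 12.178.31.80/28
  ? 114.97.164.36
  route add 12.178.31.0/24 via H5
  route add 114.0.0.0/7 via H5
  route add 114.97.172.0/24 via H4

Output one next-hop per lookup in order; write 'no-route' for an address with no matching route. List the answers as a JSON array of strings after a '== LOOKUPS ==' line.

Process each operation:
  add 12.0.0.0/8 -> H2 at depth 8
  add 114.97.160.0/20 -> H6 at depth 20
  add 12.178.31.80/28 -> H0 at depth 28
  add 114.96.0.0/12 -> H0 at depth 12
  Q 114.96.0.1: descend 011100100110000 ; hops seen [H0] ; pick H0
  - 114.96.0.0/12 clear@12
  add 12.178.0.0/17 -> H1 at depth 17
  Q 12.178.31.81: descend 0000110010110010000111110101 ; hops seen [H2,H1,H0] ; pick H0
  Q 12.178.0.0: descend 0000110010110010000 ; hops seen [H2,H1] ; pick H1
  add 12.178.31.80/28 -> H6 at depth 28
  add 64.0.0.0/2 -> H3 at depth 2
  add 12.178.28.0/22 -> H6 at depth 22
  add 114.97.0.0/16 -> H7 at depth 16
  - 12.178.0.0/17 clear@17
  add 12.178.0.0/16 -> H6 at depth 16
  - 12.178.31.80/28 clear@28
  Q 114.97.164.36: descend 01110010011000011010 ; hops seen [H3,H7,H6] ; pick H6
  add 12.178.31.0/24 -> H5 at depth 24
  add 114.0.0.0/7 -> H5 at depth 7
  add 114.97.172.0/24 -> H4 at depth 24

== LOOKUPS ==
["H0","H0","H1","H6"]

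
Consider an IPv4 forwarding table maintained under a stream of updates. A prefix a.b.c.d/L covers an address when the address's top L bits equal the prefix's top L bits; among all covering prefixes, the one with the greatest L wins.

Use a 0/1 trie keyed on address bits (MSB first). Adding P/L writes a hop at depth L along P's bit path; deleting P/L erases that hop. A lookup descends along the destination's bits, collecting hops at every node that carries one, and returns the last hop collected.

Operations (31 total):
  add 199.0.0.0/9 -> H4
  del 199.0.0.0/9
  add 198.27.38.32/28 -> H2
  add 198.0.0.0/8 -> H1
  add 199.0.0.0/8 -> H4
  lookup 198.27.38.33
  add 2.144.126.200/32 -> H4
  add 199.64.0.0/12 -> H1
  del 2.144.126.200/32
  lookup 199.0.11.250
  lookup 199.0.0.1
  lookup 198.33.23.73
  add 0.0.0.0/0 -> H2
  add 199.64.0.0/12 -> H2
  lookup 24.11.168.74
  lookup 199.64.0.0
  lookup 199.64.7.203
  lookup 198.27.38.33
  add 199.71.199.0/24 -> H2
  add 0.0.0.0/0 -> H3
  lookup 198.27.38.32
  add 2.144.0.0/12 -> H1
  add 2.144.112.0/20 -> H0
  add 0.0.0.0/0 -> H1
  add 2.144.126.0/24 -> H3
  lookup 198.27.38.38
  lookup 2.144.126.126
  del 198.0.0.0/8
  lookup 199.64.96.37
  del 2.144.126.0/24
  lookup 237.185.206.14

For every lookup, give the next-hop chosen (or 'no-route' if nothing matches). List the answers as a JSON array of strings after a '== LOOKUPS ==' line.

Trace:
  + 199.0.0.0/9 (H4) depth=9
  - 199.0.0.0/9 clear@9
  + 198.27.38.32/28 (H2) depth=28
  + 198.0.0.0/8 (H1) depth=8
  + 199.0.0.0/8 (H4) depth=8
  lookup 198.27.38.33: bits 1100011000011011001001100010 walk d0:-→d1:-→d2:-→d3:-→d4:-→d5:-→d6:-→d7:-→d8:H1→d9:-→d10:-→d11:-→d12:-→d13:-→d14:-→d15:-→d16:-→d17:-→d18:-→d19:-→d20:-→d21:-→d22:-→d23:-→d24:-→d25:-→d26:-→d27:-→d28:H2 -> H2
  + 2.144.126.200/32 (H4) depth=32
  + 199.64.0.0/12 (H1) depth=12
  - 2.144.126.200/32 clear@32
  lookup 199.0.11.250: bits 110001110 walk d0:-→d1:-→d2:-→d3:-→d4:-→d5:-→d6:-→d7:-→d8:H4→d9:- -> H4
  lookup 199.0.0.1: bits 110001110 walk d0:-→d1:-→d2:-→d3:-→d4:-→d5:-→d6:-→d7:-→d8:H4→d9:- -> H4
  lookup 198.33.23.73: bits 1100011000 walk d0:-→d1:-→d2:-→d3:-→d4:-→d5:-→d6:-→d7:-→d8:H1→d9:-→d10:- -> H1
  + 0.0.0.0/0 (H2) depth=0
  + 199.64.0.0/12 (H2) depth=12
  lookup 24.11.168.74: bits 000 walk d0:H2→d1:-→d2:-→d3:- -> H2
  lookup 199.64.0.0: bits 110001110100 walk d0:H2→d1:-→d2:-→d3:-→d4:-→d5:-→d6:-→d7:-→d8:H4→d9:-→d10:-→d11:-→d12:H2 -> H2
  lookup 199.64.7.203: bits 110001110100 walk d0:H2→d1:-→d2:-→d3:-→d4:-→d5:-→d6:-→d7:-→d8:H4→d9:-→d10:-→d11:-→d12:H2 -> H2
  lookup 198.27.38.33: bits 1100011000011011001001100010 walk d0:H2→d1:-→d2:-→d3:-→d4:-→d5:-→d6:-→d7:-→d8:H1→d9:-→d10:-→d11:-→d12:-→d13:-→d14:-→d15:-→d16:-→d17:-→d18:-→d19:-→d20:-→d21:-→d22:-→d23:-→d24:-→d25:-→d26:-→d27:-→d28:H2 -> H2
  + 199.71.199.0/24 (H2) depth=24
  + 0.0.0.0/0 (H3) depth=0
  lookup 198.27.38.32: bits 1100011000011011001001100010 walk d0:H3→d1:-→d2:-→d3:-→d4:-→d5:-→d6:-→d7:-→d8:H1→d9:-→d10:-→d11:-→d12:-→d13:-→d14:-→d15:-→d16:-→d17:-→d18:-→d19:-→d20:-→d21:-→d22:-→d23:-→d24:-→d25:-→d26:-→d27:-→d28:H2 -> H2
  + 2.144.0.0/12 (H1) depth=12
  + 2.144.112.0/20 (H0) depth=20
  + 0.0.0.0/0 (H1) depth=0
  + 2.144.126.0/24 (H3) depth=24
  lookup 198.27.38.38: bits 1100011000011011001001100010 walk d0:H1→d1:-→d2:-→d3:-→d4:-→d5:-→d6:-→d7:-→d8:H1→d9:-→d10:-→d11:-→d12:-→d13:-→d14:-→d15:-→d16:-→d17:-→d18:-→d19:-→d20:-→d21:-→d22:-→d23:-→d24:-→d25:-→d26:-→d27:-→d28:H2 -> H2
  lookup 2.144.126.126: bits 000000101001000001111110 walk d0:H1→d1:-→d2:-→d3:-→d4:-→d5:-→d6:-→d7:-→d8:-→d9:-→d10:-→d11:-→d12:H1→d13:-→d14:-→d15:-→d16:-→d17:-→d18:-→d19:-→d20:H0→d21:-→d22:-→d23:-→d24:H3 -> H3
  - 198.0.0.0/8 clear@8
  lookup 199.64.96.37: bits 1100011101000 walk d0:H1→d1:-→d2:-→d3:-→d4:-→d5:-→d6:-→d7:-→d8:H4→d9:-→d10:-→d11:-→d12:H2→d13:- -> H2
  - 2.144.126.0/24 clear@24
  lookup 237.185.206.14: bits 11 walk d0:H1→d1:-→d2:- -> H1

== LOOKUPS ==
["H2","H4","H4","H1","H2","H2","H2","H2","H2","H2","H3","H2","H1"]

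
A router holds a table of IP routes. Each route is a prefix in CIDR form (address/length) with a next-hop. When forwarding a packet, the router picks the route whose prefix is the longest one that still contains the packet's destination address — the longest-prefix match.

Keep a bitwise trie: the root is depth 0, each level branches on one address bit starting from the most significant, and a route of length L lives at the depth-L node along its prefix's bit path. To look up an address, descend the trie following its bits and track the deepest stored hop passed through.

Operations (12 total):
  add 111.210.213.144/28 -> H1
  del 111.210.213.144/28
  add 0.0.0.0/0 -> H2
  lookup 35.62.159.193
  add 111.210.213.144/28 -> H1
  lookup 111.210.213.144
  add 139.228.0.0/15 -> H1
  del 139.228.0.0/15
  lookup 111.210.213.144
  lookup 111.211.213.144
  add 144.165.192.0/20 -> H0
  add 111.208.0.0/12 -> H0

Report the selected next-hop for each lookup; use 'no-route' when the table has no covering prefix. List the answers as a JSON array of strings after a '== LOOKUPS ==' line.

Trace:
  + 111.210.213.144/28 (H1) depth=28
  del 111.210.213.144/28 (clear depth 28)
  + 0.0.0.0/0 (H2) depth=0
  Q 35.62.159.193: descend 0 ; hops seen [H2] ; pick H2
  + 111.210.213.144/28 (H1) depth=28
  Q 111.210.213.144: descend 0110111111010010110101011001 ; hops seen [H2,H1] ; pick H1
  + 139.228.0.0/15 (H1) depth=15
  del 139.228.0.0/15 (clear depth 15)
  Q 111.210.213.144: descend 0110111111010010110101011001 ; hops seen [H2,H1] ; pick H1
  Q 111.211.213.144: descend 011011111101001 ; hops seen [H2] ; pick H2
  + 144.165.192.0/20 (H0) depth=20
  + 111.208.0.0/12 (H0) depth=12

== LOOKUPS ==
["H2","H1","H1","H2"]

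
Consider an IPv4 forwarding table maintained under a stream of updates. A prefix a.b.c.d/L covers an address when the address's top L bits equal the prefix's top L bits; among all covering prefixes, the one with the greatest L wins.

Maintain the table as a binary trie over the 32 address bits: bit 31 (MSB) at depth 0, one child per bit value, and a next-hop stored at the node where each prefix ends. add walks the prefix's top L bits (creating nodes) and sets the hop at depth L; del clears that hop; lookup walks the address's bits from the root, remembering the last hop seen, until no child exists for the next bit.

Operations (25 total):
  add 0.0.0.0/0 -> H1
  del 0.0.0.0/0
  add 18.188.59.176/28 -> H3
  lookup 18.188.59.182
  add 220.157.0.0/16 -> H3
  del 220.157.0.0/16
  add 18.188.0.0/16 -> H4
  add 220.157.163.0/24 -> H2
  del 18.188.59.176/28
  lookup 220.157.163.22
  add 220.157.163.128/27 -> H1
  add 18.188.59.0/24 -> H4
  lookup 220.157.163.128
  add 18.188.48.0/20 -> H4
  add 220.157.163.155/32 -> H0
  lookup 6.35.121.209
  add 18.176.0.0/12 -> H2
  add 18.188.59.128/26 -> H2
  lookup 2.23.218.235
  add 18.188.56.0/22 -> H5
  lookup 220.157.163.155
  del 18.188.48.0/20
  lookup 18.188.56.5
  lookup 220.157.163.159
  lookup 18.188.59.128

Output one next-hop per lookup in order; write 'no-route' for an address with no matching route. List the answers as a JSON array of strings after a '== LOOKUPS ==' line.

Process each operation:
  add 0.0.0.0/0 -> H1 at depth 0
  del 0.0.0.0/0 (clear depth 0)
  add 18.188.59.176/28 -> H3 at depth 28
  Q 18.188.59.182: descend 0001001010111100001110111011 ; hops seen [H3] ; pick H3
  add 220.157.0.0/16 -> H3 at depth 16
  del 220.157.0.0/16 (clear depth 16)
  add 18.188.0.0/16 -> H4 at depth 16
  add 220.157.163.0/24 -> H2 at depth 24
  del 18.188.59.176/28 (clear depth 28)
  Q 220.157.163.22: descend 110111001001110110100011 ; hops seen [H2] ; pick H2
  add 220.157.163.128/27 -> H1 at depth 27
  add 18.188.59.0/24 -> H4 at depth 24
  Q 220.157.163.128: descend 110111001001110110100011100 ; hops seen [H2,H1] ; pick H1
  add 18.188.48.0/20 -> H4 at depth 20
  add 220.157.163.155/32 -> H0 at depth 32
  Q 6.35.121.209: descend 000 ; hops seen [∅] ; pick no-route
  add 18.176.0.0/12 -> H2 at depth 12
  add 18.188.59.128/26 -> H2 at depth 26
  Q 2.23.218.235: descend 000 ; hops seen [∅] ; pick no-route
  add 18.188.56.0/22 -> H5 at depth 22
  Q 220.157.163.155: descend 11011100100111011010001110011011 ; hops seen [H2,H1,H0] ; pick H0
  del 18.188.48.0/20 (clear depth 20)
  Q 18.188.56.5: descend 0001001010111100001110 ; hops seen [H2,H4,H5] ; pick H5
  Q 220.157.163.159: descend 11011100100111011010001110011 ; hops seen [H2,H1] ; pick H1
  Q 18.188.59.128: descend 00010010101111000011101110 ; hops seen [H2,H4,H5,H4,H2] ; pick H2

== LOOKUPS ==
["H3","H2","H1","no-route","no-route","H0","H5","H1","H2"]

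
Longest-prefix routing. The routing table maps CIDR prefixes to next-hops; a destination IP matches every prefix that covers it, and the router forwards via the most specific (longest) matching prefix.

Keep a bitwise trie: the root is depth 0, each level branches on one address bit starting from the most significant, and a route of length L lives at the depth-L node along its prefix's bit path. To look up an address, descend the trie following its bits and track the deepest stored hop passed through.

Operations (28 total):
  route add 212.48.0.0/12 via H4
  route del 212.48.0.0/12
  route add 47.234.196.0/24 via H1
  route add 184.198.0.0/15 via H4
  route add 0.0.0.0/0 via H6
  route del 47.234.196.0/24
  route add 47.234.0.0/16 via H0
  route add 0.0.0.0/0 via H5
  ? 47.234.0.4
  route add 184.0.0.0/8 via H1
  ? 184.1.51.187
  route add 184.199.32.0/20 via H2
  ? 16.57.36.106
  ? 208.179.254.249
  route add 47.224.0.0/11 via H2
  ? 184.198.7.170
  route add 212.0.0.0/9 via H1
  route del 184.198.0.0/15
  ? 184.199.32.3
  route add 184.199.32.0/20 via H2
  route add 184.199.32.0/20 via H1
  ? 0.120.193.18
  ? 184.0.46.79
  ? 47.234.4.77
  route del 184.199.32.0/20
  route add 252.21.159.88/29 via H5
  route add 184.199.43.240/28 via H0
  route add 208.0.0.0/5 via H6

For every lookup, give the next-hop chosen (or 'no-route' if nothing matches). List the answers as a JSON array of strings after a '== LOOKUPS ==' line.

Trace:
  + 212.48.0.0/12 (H4) depth=12
  del 212.48.0.0/12 (clear depth 12)
  + 47.234.196.0/24 (H1) depth=24
  + 184.198.0.0/15 (H4) depth=15
  + 0.0.0.0/0 (H6) depth=0
  del 47.234.196.0/24 (clear depth 24)
  + 47.234.0.0/16 (H0) depth=16
  + 0.0.0.0/0 (H5) depth=0
  ? 47.234.0.4  path d0:H5→d1:-→d2:-→d3:-→d4:-→d5:-→d6:-→d7:-→d8:-→d9:-→d10:-→d11:-→d12:-→d13:-→d14:-→d15:-→d16:H0  best=H0
  + 184.0.0.0/8 (H1) depth=8
  ? 184.1.51.187  path d0:H5→d1:-→d2:-→d3:-→d4:-→d5:-→d6:-→d7:-→d8:H1  best=H1
  + 184.199.32.0/20 (H2) depth=20
  ? 16.57.36.106  path d0:H5→d1:-→d2:-  best=H5
  ? 208.179.254.249  path d0:H5→d1:-→d2:-→d3:-→d4:-→d5:-  best=H5
  + 47.224.0.0/11 (H2) depth=11
  ? 184.198.7.170  path d0:H5→d1:-→d2:-→d3:-→d4:-→d5:-→d6:-→d7:-→d8:H1→d9:-→d10:-→d11:-→d12:-→d13:-→d14:-→d15:H4  best=H4
  + 212.0.0.0/9 (H1) depth=9
  del 184.198.0.0/15 (clear depth 15)
  ? 184.199.32.3  path d0:H5→d1:-→d2:-→d3:-→d4:-→d5:-→d6:-→d7:-→d8:H1→d9:-→d10:-→d11:-→d12:-→d13:-→d14:-→d15:-→d16:-→d17:-→d18:-→d19:-→d20:H2  best=H2
  + 184.199.32.0/20 (H2) depth=20
  + 184.199.32.0/20 (H1) depth=20
  ? 0.120.193.18  path d0:H5→d1:-→d2:-  best=H5
  ? 184.0.46.79  path d0:H5→d1:-→d2:-→d3:-→d4:-→d5:-→d6:-→d7:-→d8:H1  best=H1
  ? 47.234.4.77  path d0:H5→d1:-→d2:-→d3:-→d4:-→d5:-→d6:-→d7:-→d8:-→d9:-→d10:-→d11:H2→d12:-→d13:-→d14:-→d15:-→d16:H0  best=H0
  del 184.199.32.0/20 (clear depth 20)
  + 252.21.159.88/29 (H5) depth=29
  + 184.199.43.240/28 (H0) depth=28
  + 208.0.0.0/5 (H6) depth=5

== LOOKUPS ==
["H0","H1","H5","H5","H4","H2","H5","H1","H0"]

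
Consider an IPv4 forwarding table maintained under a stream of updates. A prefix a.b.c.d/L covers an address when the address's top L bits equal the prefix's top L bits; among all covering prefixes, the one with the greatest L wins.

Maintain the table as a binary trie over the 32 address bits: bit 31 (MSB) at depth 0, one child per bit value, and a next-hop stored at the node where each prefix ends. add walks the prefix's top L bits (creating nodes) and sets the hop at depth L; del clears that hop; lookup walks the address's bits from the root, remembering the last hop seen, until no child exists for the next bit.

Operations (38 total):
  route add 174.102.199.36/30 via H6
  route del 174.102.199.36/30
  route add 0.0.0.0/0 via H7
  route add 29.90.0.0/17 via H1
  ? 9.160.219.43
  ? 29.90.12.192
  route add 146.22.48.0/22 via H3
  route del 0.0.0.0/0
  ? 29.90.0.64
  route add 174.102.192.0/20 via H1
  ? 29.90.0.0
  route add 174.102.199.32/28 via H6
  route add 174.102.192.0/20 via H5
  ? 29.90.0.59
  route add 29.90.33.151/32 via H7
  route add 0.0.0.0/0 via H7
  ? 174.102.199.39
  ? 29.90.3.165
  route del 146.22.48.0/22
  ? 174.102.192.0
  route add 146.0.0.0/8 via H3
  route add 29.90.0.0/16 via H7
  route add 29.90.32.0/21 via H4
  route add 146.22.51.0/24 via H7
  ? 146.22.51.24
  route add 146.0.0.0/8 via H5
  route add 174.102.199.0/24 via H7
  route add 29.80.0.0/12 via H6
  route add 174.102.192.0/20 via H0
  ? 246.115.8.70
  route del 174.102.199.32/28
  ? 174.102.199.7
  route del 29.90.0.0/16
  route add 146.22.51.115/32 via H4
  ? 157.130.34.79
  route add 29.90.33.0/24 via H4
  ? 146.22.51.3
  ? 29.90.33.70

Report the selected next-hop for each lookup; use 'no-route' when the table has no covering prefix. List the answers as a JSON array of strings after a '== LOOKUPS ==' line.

Trace:
  add 174.102.199.36/30 -> H6 at depth 30
  - 174.102.199.36/30 clear@30
  add 0.0.0.0/0 -> H7 at depth 0
  add 29.90.0.0/17 -> H1 at depth 17
  ? 9.160.219.43  path d0:H7→d1:-→d2:-→d3:-  best=H7
  ? 29.90.12.192  path d0:H7→d1:-→d2:-→d3:-→d4:-→d5:-→d6:-→d7:-→d8:-→d9:-→d10:-→d11:-→d12:-→d13:-→d14:-→d15:-→d16:-→d17:H1  best=H1
  add 146.22.48.0/22 -> H3 at depth 22
  - 0.0.0.0/0 clear@0
  ? 29.90.0.64  path d0:-→d1:-→d2:-→d3:-→d4:-→d5:-→d6:-→d7:-→d8:-→d9:-→d10:-→d11:-→d12:-→d13:-→d14:-→d15:-→d16:-→d17:H1  best=H1
  add 174.102.192.0/20 -> H1 at depth 20
  ? 29.90.0.0  path d0:-→d1:-→d2:-→d3:-→d4:-→d5:-→d6:-→d7:-→d8:-→d9:-→d10:-→d11:-→d12:-→d13:-→d14:-→d15:-→d16:-→d17:H1  best=H1
  add 174.102.199.32/28 -> H6 at depth 28
  add 174.102.192.0/20 -> H5 at depth 20
  ? 29.90.0.59  path d0:-→d1:-→d2:-→d3:-→d4:-→d5:-→d6:-→d7:-→d8:-→d9:-→d10:-→d11:-→d12:-→d13:-→d14:-→d15:-→d16:-→d17:H1  best=H1
  add 29.90.33.151/32 -> H7 at depth 32
  add 0.0.0.0/0 -> H7 at depth 0
  ? 174.102.199.39  path d0:H7→d1:-→d2:-→d3:-→d4:-→d5:-→d6:-→d7:-→d8:-→d9:-→d10:-→d11:-→d12:-→d13:-→d14:-→d15:-→d16:-→d17:-→d18:-→d19:-→d20:H5→d21:-→d22:-→d23:-→d24:-→d25:-→d26:-→d27:-→d28:H6→d29:-→d30:-  best=H6
  ? 29.90.3.165  path d0:H7→d1:-→d2:-→d3:-→d4:-→d5:-→d6:-→d7:-→d8:-→d9:-→d10:-→d11:-→d12:-→d13:-→d14:-→d15:-→d16:-→d17:H1→d18:-  best=H1
  - 146.22.48.0/22 clear@22
  ? 174.102.192.0  path d0:H7→d1:-→d2:-→d3:-→d4:-→d5:-→d6:-→d7:-→d8:-→d9:-→d10:-→d11:-→d12:-→d13:-→d14:-→d15:-→d16:-→d17:-→d18:-→d19:-→d20:H5→d21:-  best=H5
  add 146.0.0.0/8 -> H3 at depth 8
  add 29.90.0.0/16 -> H7 at depth 16
  add 29.90.32.0/21 -> H4 at depth 21
  add 146.22.51.0/24 -> H7 at depth 24
  ? 146.22.51.24  path d0:H7→d1:-→d2:-→d3:-→d4:-→d5:-→d6:-→d7:-→d8:H3→d9:-→d10:-→d11:-→d12:-→d13:-→d14:-→d15:-→d16:-→d17:-→d18:-→d19:-→d20:-→d21:-→d22:-→d23:-→d24:H7  best=H7
  add 146.0.0.0/8 -> H5 at depth 8
  add 174.102.199.0/24 -> H7 at depth 24
  add 29.80.0.0/12 -> H6 at depth 12
  add 174.102.192.0/20 -> H0 at depth 20
  ? 246.115.8.70  path d0:H7→d1:-  best=H7
  - 174.102.199.32/28 clear@28
  ? 174.102.199.7  path d0:H7→d1:-→d2:-→d3:-→d4:-→d5:-→d6:-→d7:-→d8:-→d9:-→d10:-→d11:-→d12:-→d13:-→d14:-→d15:-→d16:-→d17:-→d18:-→d19:-→d20:H0→d21:-→d22:-→d23:-→d24:H7→d25:-→d26:-  best=H7
  - 29.90.0.0/16 clear@16
  add 146.22.51.115/32 -> H4 at depth 32
  ? 157.130.34.79  path d0:H7→d1:-→d2:-→d3:-→d4:-  best=H7
  add 29.90.33.0/24 -> H4 at depth 24
  ? 146.22.51.3  path d0:H7→d1:-→d2:-→d3:-→d4:-→d5:-→d6:-→d7:-→d8:H5→d9:-→d10:-→d11:-→d12:-→d13:-→d14:-→d15:-→d16:-→d17:-→d18:-→d19:-→d20:-→d21:-→d22:-→d23:-→d24:H7→d25:-  best=H7
  ? 29.90.33.70  path d0:H7→d1:-→d2:-→d3:-→d4:-→d5:-→d6:-→d7:-→d8:-→d9:-→d10:-→d11:-→d12:H6→d13:-→d14:-→d15:-→d16:-→d17:H1→d18:-→d19:-→d20:-→d21:H4→d22:-→d23:-→d24:H4  best=H4

== LOOKUPS ==
["H7","H1","H1","H1","H1","H6","H1","H5","H7","H7","H7","H7","H7","H4"]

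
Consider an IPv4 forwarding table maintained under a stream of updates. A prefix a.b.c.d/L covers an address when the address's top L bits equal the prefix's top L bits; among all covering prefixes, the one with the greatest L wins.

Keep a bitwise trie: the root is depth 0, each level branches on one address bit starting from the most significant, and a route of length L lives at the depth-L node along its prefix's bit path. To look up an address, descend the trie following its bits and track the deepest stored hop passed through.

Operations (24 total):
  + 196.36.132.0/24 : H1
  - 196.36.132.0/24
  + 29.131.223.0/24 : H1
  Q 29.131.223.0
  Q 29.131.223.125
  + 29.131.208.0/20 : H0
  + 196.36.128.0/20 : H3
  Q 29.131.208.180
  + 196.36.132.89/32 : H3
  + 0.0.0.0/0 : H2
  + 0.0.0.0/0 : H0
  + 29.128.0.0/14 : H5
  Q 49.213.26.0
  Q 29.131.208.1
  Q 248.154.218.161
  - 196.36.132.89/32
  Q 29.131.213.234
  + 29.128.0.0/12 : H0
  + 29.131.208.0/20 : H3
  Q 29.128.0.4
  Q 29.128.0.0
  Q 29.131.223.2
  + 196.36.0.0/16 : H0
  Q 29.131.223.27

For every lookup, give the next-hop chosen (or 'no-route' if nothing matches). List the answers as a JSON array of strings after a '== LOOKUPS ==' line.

Apply in order:
  add 196.36.132.0/24 -> H1 at depth 24
  del 196.36.132.0/24 (clear depth 24)
  add 29.131.223.0/24 -> H1 at depth 24
  ? 29.131.223.0  path d0:-→d1:-→d2:-→d3:-→d4:-→d5:-→d6:-→d7:-→d8:-→d9:-→d10:-→d11:-→d12:-→d13:-→d14:-→d15:-→d16:-→d17:-→d18:-→d19:-→d20:-→d21:-→d22:-→d23:-→d24:H1  best=H1
  ? 29.131.223.125  path d0:-→d1:-→d2:-→d3:-→d4:-→d5:-→d6:-→d7:-→d8:-→d9:-→d10:-→d11:-→d12:-→d13:-→d14:-→d15:-→d16:-→d17:-→d18:-→d19:-→d20:-→d21:-→d22:-→d23:-→d24:H1  best=H1
  add 29.131.208.0/20 -> H0 at depth 20
  add 196.36.128.0/20 -> H3 at depth 20
  ? 29.131.208.180  path d0:-→d1:-→d2:-→d3:-→d4:-→d5:-→d6:-→d7:-→d8:-→d9:-→d10:-→d11:-→d12:-→d13:-→d14:-→d15:-→d16:-→d17:-→d18:-→d19:-→d20:H0  best=H0
  add 196.36.132.89/32 -> H3 at depth 32
  add 0.0.0.0/0 -> H2 at depth 0
  add 0.0.0.0/0 -> H0 at depth 0
  add 29.128.0.0/14 -> H5 at depth 14
  ? 49.213.26.0  path d0:H0→d1:-→d2:-  best=H0
  ? 29.131.208.1  path d0:H0→d1:-→d2:-→d3:-→d4:-→d5:-→d6:-→d7:-→d8:-→d9:-→d10:-→d11:-→d12:-→d13:-→d14:H5→d15:-→d16:-→d17:-→d18:-→d19:-→d20:H0  best=H0
  ? 248.154.218.161  path d0:H0→d1:-→d2:-  best=H0
  del 196.36.132.89/32 (clear depth 32)
  ? 29.131.213.234  path d0:H0→d1:-→d2:-→d3:-→d4:-→d5:-→d6:-→d7:-→d8:-→d9:-→d10:-→d11:-→d12:-→d13:-→d14:H5→d15:-→d16:-→d17:-→d18:-→d19:-→d20:H0  best=H0
  add 29.128.0.0/12 -> H0 at depth 12
  add 29.131.208.0/20 -> H3 at depth 20
  ? 29.128.0.4  path d0:H0→d1:-→d2:-→d3:-→d4:-→d5:-→d6:-→d7:-→d8:-→d9:-→d10:-→d11:-→d12:H0→d13:-→d14:H5  best=H5
  ? 29.128.0.0  path d0:H0→d1:-→d2:-→d3:-→d4:-→d5:-→d6:-→d7:-→d8:-→d9:-→d10:-→d11:-→d12:H0→d13:-→d14:H5  best=H5
  ? 29.131.223.2  path d0:H0→d1:-→d2:-→d3:-→d4:-→d5:-→d6:-→d7:-→d8:-→d9:-→d10:-→d11:-→d12:H0→d13:-→d14:H5→d15:-→d16:-→d17:-→d18:-→d19:-→d20:H3→d21:-→d22:-→d23:-→d24:H1  best=H1
  add 196.36.0.0/16 -> H0 at depth 16
  ? 29.131.223.27  path d0:H0→d1:-→d2:-→d3:-→d4:-→d5:-→d6:-→d7:-→d8:-→d9:-→d10:-→d11:-→d12:H0→d13:-→d14:H5→d15:-→d16:-→d17:-→d18:-→d19:-→d20:H3→d21:-→d22:-→d23:-→d24:H1  best=H1

== LOOKUPS ==
["H1","H1","H0","H0","H0","H0","H0","H5","H5","H1","H1"]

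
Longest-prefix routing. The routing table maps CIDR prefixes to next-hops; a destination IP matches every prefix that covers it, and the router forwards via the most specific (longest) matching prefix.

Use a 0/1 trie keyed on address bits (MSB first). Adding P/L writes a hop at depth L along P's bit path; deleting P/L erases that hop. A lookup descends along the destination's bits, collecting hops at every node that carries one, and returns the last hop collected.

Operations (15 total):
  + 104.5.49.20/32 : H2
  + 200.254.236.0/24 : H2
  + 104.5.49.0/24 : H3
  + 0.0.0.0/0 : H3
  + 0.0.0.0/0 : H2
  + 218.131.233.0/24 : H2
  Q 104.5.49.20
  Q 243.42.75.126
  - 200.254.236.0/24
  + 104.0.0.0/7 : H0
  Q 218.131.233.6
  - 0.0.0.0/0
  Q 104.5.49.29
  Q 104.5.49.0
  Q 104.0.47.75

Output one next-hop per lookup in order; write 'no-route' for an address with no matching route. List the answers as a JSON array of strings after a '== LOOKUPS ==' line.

Process each operation:
  + 104.5.49.20/32 (H2) depth=32
  + 200.254.236.0/24 (H2) depth=24
  + 104.5.49.0/24 (H3) depth=24
  + 0.0.0.0/0 (H3) depth=0
  + 0.0.0.0/0 (H2) depth=0
  + 218.131.233.0/24 (H2) depth=24
  ? 104.5.49.20  path d0:H2→d1:-→d2:-→d3:-→d4:-→d5:-→d6:-→d7:-→d8:-→d9:-→d10:-→d11:-→d12:-→d13:-→d14:-→d15:-→d16:-→d17:-→d18:-→d19:-→d20:-→d21:-→d22:-→d23:-→d24:H3→d25:-→d26:-→d27:-→d28:-→d29:-→d30:-→d31:-→d32:H2  best=H2
  ? 243.42.75.126  path d0:H2→d1:-→d2:-  best=H2
  - 200.254.236.0/24 clear@24
  + 104.0.0.0/7 (H0) depth=7
  ? 218.131.233.6  path d0:H2→d1:-→d2:-→d3:-→d4:-→d5:-→d6:-→d7:-→d8:-→d9:-→d10:-→d11:-→d12:-→d13:-→d14:-→d15:-→d16:-→d17:-→d18:-→d19:-→d20:-→d21:-→d22:-→d23:-→d24:H2  best=H2
  - 0.0.0.0/0 clear@0
  ? 104.5.49.29  path d0:-→d1:-→d2:-→d3:-→d4:-→d5:-→d6:-→d7:H0→d8:-→d9:-→d10:-→d11:-→d12:-→d13:-→d14:-→d15:-→d16:-→d17:-→d18:-→d19:-→d20:-→d21:-→d22:-→d23:-→d24:H3→d25:-→d26:-→d27:-→d28:-  best=H3
  ? 104.5.49.0  path d0:-→d1:-→d2:-→d3:-→d4:-→d5:-→d6:-→d7:H0→d8:-→d9:-→d10:-→d11:-→d12:-→d13:-→d14:-→d15:-→d16:-→d17:-→d18:-→d19:-→d20:-→d21:-→d22:-→d23:-→d24:H3→d25:-→d26:-→d27:-  best=H3
  ? 104.0.47.75  path d0:-→d1:-→d2:-→d3:-→d4:-→d5:-→d6:-→d7:H0→d8:-→d9:-→d10:-→d11:-→d12:-→d13:-  best=H0

== LOOKUPS ==
["H2","H2","H2","H3","H3","H0"]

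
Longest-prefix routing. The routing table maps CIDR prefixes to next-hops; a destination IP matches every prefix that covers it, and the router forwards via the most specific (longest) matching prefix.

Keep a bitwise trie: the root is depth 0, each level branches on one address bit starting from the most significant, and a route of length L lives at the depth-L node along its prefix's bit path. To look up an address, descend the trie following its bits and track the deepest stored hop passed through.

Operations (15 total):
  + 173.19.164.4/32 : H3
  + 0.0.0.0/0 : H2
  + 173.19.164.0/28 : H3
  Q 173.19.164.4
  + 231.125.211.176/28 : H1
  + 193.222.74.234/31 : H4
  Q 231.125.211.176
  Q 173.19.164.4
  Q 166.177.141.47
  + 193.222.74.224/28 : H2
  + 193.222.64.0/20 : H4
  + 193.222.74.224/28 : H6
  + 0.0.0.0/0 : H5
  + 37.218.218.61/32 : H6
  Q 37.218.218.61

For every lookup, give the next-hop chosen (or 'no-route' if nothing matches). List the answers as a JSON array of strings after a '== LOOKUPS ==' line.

Process each operation:
  + 173.19.164.4/32 (H3) depth=32
  + 0.0.0.0/0 (H2) depth=0
  + 173.19.164.0/28 (H3) depth=28
  ? 173.19.164.4  path d0:H2→d1:-→d2:-→d3:-→d4:-→d5:-→d6:-→d7:-→d8:-→d9:-→d10:-→d11:-→d12:-→d13:-→d14:-→d15:-→d16:-→d17:-→d18:-→d19:-→d20:-→d21:-→d22:-→d23:-→d24:-→d25:-→d26:-→d27:-→d28:H3→d29:-→d30:-→d31:-→d32:H3  best=H3
  + 231.125.211.176/28 (H1) depth=28
  + 193.222.74.234/31 (H4) depth=31
  ? 231.125.211.176  path d0:H2→d1:-→d2:-→d3:-→d4:-→d5:-→d6:-→d7:-→d8:-→d9:-→d10:-→d11:-→d12:-→d13:-→d14:-→d15:-→d16:-→d17:-→d18:-→d19:-→d20:-→d21:-→d22:-→d23:-→d24:-→d25:-→d26:-→d27:-→d28:H1  best=H1
  ? 173.19.164.4  path d0:H2→d1:-→d2:-→d3:-→d4:-→d5:-→d6:-→d7:-→d8:-→d9:-→d10:-→d11:-→d12:-→d13:-→d14:-→d15:-→d16:-→d17:-→d18:-→d19:-→d20:-→d21:-→d22:-→d23:-→d24:-→d25:-→d26:-→d27:-→d28:H3→d29:-→d30:-→d31:-→d32:H3  best=H3
  ? 166.177.141.47  path d0:H2→d1:-→d2:-→d3:-→d4:-  best=H2
  + 193.222.74.224/28 (H2) depth=28
  + 193.222.64.0/20 (H4) depth=20
  + 193.222.74.224/28 (H6) depth=28
  + 0.0.0.0/0 (H5) depth=0
  + 37.218.218.61/32 (H6) depth=32
  ? 37.218.218.61  path d0:H5→d1:-→d2:-→d3:-→d4:-→d5:-→d6:-→d7:-→d8:-→d9:-→d10:-→d11:-→d12:-→d13:-→d14:-→d15:-→d16:-→d17:-→d18:-→d19:-→d20:-→d21:-→d22:-→d23:-→d24:-→d25:-→d26:-→d27:-→d28:-→d29:-→d30:-→d31:-→d32:H6  best=H6

== LOOKUPS ==
["H3","H1","H3","H2","H6"]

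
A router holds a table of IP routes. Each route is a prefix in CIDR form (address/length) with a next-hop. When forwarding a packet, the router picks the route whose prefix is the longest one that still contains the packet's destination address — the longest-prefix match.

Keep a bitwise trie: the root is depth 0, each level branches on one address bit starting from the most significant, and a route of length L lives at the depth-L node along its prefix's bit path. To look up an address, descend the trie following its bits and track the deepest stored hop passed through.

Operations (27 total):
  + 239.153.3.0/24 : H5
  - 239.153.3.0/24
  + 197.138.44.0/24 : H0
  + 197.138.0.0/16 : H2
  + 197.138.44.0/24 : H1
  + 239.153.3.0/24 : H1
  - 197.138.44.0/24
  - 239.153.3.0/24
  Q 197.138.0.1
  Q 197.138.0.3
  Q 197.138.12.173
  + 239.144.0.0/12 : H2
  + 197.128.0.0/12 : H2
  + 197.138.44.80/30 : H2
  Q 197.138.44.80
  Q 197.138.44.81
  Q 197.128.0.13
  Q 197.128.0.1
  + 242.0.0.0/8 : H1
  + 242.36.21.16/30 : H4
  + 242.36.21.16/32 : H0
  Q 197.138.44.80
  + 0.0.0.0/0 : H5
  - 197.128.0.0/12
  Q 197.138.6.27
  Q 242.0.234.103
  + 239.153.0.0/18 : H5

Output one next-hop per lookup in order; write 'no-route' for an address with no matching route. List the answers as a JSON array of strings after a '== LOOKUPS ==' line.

Process each operation:
  + 239.153.3.0/24 (H5) depth=24
  del 239.153.3.0/24 (clear depth 24)
  + 197.138.44.0/24 (H0) depth=24
  + 197.138.0.0/16 (H2) depth=16
  + 197.138.44.0/24 (H1) depth=24
  + 239.153.3.0/24 (H1) depth=24
  del 197.138.44.0/24 (clear depth 24)
  del 239.153.3.0/24 (clear depth 24)
  ? 197.138.0.1  path d0:-→d1:-→d2:-→d3:-→d4:-→d5:-→d6:-→d7:-→d8:-→d9:-→d10:-→d11:-→d12:-→d13:-→d14:-→d15:-→d16:H2→d17:-→d18:-  best=H2
  ? 197.138.0.3  path d0:-→d1:-→d2:-→d3:-→d4:-→d5:-→d6:-→d7:-→d8:-→d9:-→d10:-→d11:-→d12:-→d13:-→d14:-→d15:-→d16:H2→d17:-→d18:-  best=H2
  ? 197.138.12.173  path d0:-→d1:-→d2:-→d3:-→d4:-→d5:-→d6:-→d7:-→d8:-→d9:-→d10:-→d11:-→d12:-→d13:-→d14:-→d15:-→d16:H2→d17:-→d18:-  best=H2
  + 239.144.0.0/12 (H2) depth=12
  + 197.128.0.0/12 (H2) depth=12
  + 197.138.44.80/30 (H2) depth=30
  ? 197.138.44.80  path d0:-→d1:-→d2:-→d3:-→d4:-→d5:-→d6:-→d7:-→d8:-→d9:-→d10:-→d11:-→d12:H2→d13:-→d14:-→d15:-→d16:H2→d17:-→d18:-→d19:-→d20:-→d21:-→d22:-→d23:-→d24:-→d25:-→d26:-→d27:-→d28:-→d29:-→d30:H2  best=H2
  ? 197.138.44.81  path d0:-→d1:-→d2:-→d3:-→d4:-→d5:-→d6:-→d7:-→d8:-→d9:-→d10:-→d11:-→d12:H2→d13:-→d14:-→d15:-→d16:H2→d17:-→d18:-→d19:-→d20:-→d21:-→d22:-→d23:-→d24:-→d25:-→d26:-→d27:-→d28:-→d29:-→d30:H2  best=H2
  ? 197.128.0.13  path d0:-→d1:-→d2:-→d3:-→d4:-→d5:-→d6:-→d7:-→d8:-→d9:-→d10:-→d11:-→d12:H2  best=H2
  ? 197.128.0.1  path d0:-→d1:-→d2:-→d3:-→d4:-→d5:-→d6:-→d7:-→d8:-→d9:-→d10:-→d11:-→d12:H2  best=H2
  + 242.0.0.0/8 (H1) depth=8
  + 242.36.21.16/30 (H4) depth=30
  + 242.36.21.16/32 (H0) depth=32
  ? 197.138.44.80  path d0:-→d1:-→d2:-→d3:-→d4:-→d5:-→d6:-→d7:-→d8:-→d9:-→d10:-→d11:-→d12:H2→d13:-→d14:-→d15:-→d16:H2→d17:-→d18:-→d19:-→d20:-→d21:-→d22:-→d23:-→d24:-→d25:-→d26:-→d27:-→d28:-→d29:-→d30:H2  best=H2
  + 0.0.0.0/0 (H5) depth=0
  del 197.128.0.0/12 (clear depth 12)
  ? 197.138.6.27  path d0:H5→d1:-→d2:-→d3:-→d4:-→d5:-→d6:-→d7:-→d8:-→d9:-→d10:-→d11:-→d12:-→d13:-→d14:-→d15:-→d16:H2→d17:-→d18:-  best=H2
  ? 242.0.234.103  path d0:H5→d1:-→d2:-→d3:-→d4:-→d5:-→d6:-→d7:-→d8:H1→d9:-→d10:-  best=H1
  + 239.153.0.0/18 (H5) depth=18

== LOOKUPS ==
["H2","H2","H2","H2","H2","H2","H2","H2","H2","H1"]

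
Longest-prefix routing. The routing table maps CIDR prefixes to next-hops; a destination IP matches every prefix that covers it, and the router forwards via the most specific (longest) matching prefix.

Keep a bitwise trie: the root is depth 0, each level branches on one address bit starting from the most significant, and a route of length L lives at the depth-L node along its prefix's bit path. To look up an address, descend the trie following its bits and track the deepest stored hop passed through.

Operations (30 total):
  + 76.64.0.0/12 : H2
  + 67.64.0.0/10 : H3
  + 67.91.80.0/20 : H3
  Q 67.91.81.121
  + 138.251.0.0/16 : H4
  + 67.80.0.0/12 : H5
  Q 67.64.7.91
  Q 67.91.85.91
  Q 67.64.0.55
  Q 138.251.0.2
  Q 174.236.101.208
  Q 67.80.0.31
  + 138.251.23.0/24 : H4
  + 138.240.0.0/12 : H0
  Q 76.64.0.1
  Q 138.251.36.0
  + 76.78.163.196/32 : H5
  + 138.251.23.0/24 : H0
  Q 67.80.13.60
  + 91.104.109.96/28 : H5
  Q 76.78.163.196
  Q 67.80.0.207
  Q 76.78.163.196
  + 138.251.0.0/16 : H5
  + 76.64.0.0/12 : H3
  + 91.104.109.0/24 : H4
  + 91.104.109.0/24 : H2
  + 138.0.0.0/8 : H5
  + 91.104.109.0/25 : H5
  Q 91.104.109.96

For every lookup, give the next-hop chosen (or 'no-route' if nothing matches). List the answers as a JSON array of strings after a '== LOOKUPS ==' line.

Process each operation:
  add 76.64.0.0/12 -> H2 at depth 12
  add 67.64.0.0/10 -> H3 at depth 10
  add 67.91.80.0/20 -> H3 at depth 20
  Q 67.91.81.121: descend 01000011010110110101 ; hops seen [H3,H3] ; pick H3
  add 138.251.0.0/16 -> H4 at depth 16
  add 67.80.0.0/12 -> H5 at depth 12
  Q 67.64.7.91: descend 01000011010 ; hops seen [H3] ; pick H3
  Q 67.91.85.91: descend 01000011010110110101 ; hops seen [H3,H5,H3] ; pick H3
  Q 67.64.0.55: descend 01000011010 ; hops seen [H3] ; pick H3
  Q 138.251.0.2: descend 1000101011111011 ; hops seen [H4] ; pick H4
  Q 174.236.101.208: descend 10 ; hops seen [∅] ; pick no-route
  Q 67.80.0.31: descend 010000110101 ; hops seen [H3,H5] ; pick H5
  add 138.251.23.0/24 -> H4 at depth 24
  add 138.240.0.0/12 -> H0 at depth 12
  Q 76.64.0.1: descend 010011000100 ; hops seen [H2] ; pick H2
  Q 138.251.36.0: descend 100010101111101100 ; hops seen [H0,H4] ; pick H4
  add 76.78.163.196/32 -> H5 at depth 32
  add 138.251.23.0/24 -> H0 at depth 24
  Q 67.80.13.60: descend 010000110101 ; hops seen [H3,H5] ; pick H5
  add 91.104.109.96/28 -> H5 at depth 28
  Q 76.78.163.196: descend 01001100010011101010001111000100 ; hops seen [H2,H5] ; pick H5
  Q 67.80.0.207: descend 010000110101 ; hops seen [H3,H5] ; pick H5
  Q 76.78.163.196: descend 01001100010011101010001111000100 ; hops seen [H2,H5] ; pick H5
  add 138.251.0.0/16 -> H5 at depth 16
  add 76.64.0.0/12 -> H3 at depth 12
  add 91.104.109.0/24 -> H4 at depth 24
  add 91.104.109.0/24 -> H2 at depth 24
  add 138.0.0.0/8 -> H5 at depth 8
  add 91.104.109.0/25 -> H5 at depth 25
  Q 91.104.109.96: descend 0101101101101000011011010110 ; hops seen [H2,H5,H5] ; pick H5

== LOOKUPS ==
["H3","H3","H3","H3","H4","no-route","H5","H2","H4","H5","H5","H5","H5","H5"]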